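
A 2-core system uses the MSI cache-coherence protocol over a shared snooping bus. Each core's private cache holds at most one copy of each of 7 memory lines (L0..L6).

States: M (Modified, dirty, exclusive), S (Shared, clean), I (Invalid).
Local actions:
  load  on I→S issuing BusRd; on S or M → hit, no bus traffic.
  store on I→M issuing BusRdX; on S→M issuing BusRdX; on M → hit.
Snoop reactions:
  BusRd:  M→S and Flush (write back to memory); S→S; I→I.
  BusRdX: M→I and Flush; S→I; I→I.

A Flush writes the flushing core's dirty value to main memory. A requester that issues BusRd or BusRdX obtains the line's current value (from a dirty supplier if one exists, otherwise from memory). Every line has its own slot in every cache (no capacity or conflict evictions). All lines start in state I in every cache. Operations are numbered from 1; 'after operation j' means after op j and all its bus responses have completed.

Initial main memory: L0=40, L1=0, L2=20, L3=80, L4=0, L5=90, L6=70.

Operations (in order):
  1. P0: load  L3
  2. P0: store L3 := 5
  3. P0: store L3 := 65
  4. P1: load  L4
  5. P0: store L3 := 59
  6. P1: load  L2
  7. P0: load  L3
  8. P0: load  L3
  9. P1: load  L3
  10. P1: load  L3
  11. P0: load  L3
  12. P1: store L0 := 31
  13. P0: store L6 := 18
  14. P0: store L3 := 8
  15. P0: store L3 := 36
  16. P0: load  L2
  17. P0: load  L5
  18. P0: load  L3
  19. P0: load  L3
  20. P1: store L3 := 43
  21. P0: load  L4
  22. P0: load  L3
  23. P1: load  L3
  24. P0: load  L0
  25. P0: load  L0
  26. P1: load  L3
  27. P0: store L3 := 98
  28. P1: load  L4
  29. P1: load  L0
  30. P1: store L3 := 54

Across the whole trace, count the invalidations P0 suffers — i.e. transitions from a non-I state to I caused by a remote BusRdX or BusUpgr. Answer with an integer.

step 1: P0: load  L3  ⟶  SI  (L3)  txn=BusRd  M[L3]=80
step 2: P0: store L3 := 5  ⟶  MI  (L3)  txn=BusRdX  M[L3]=80
step 3: P0: store L3 := 65  ⟶  MI  (L3)  txn=∅  M[L3]=80
step 4: P1: load  L4  ⟶  IS  (L4)  txn=BusRd  M[L4]=0
step 5: P0: store L3 := 59  ⟶  MI  (L3)  txn=∅  M[L3]=80
step 6: P1: load  L2  ⟶  IS  (L2)  txn=BusRd  M[L2]=20
step 7: P0: load  L3  ⟶  MI  (L3)  txn=∅  M[L3]=80
step 8: P0: load  L3  ⟶  MI  (L3)  txn=∅  M[L3]=80
step 9: P1: load  L3  ⟶  SS  (L3)  txn=BusRd+Flush  M[L3]=59
step 10: P1: load  L3  ⟶  SS  (L3)  txn=∅  M[L3]=59
step 11: P0: load  L3  ⟶  SS  (L3)  txn=∅  M[L3]=59
step 12: P1: store L0 := 31  ⟶  IM  (L0)  txn=BusRdX  M[L0]=40
step 13: P0: store L6 := 18  ⟶  MI  (L6)  txn=BusRdX  M[L6]=70
step 14: P0: store L3 := 8  ⟶  MI  (L3)  txn=BusRdX  M[L3]=59
step 15: P0: store L3 := 36  ⟶  MI  (L3)  txn=∅  M[L3]=59
step 16: P0: load  L2  ⟶  SS  (L2)  txn=BusRd  M[L2]=20
step 17: P0: load  L5  ⟶  SI  (L5)  txn=BusRd  M[L5]=90
step 18: P0: load  L3  ⟶  MI  (L3)  txn=∅  M[L3]=59
step 19: P0: load  L3  ⟶  MI  (L3)  txn=∅  M[L3]=59
step 20: P1: store L3 := 43  ⟶  IM  (L3)  txn=BusRdX+Flush  M[L3]=36
step 21: P0: load  L4  ⟶  SS  (L4)  txn=BusRd  M[L4]=0
step 22: P0: load  L3  ⟶  SS  (L3)  txn=BusRd+Flush  M[L3]=43
step 23: P1: load  L3  ⟶  SS  (L3)  txn=∅  M[L3]=43
step 24: P0: load  L0  ⟶  SS  (L0)  txn=BusRd+Flush  M[L0]=31
step 25: P0: load  L0  ⟶  SS  (L0)  txn=∅  M[L0]=31
step 26: P1: load  L3  ⟶  SS  (L3)  txn=∅  M[L3]=43
step 27: P0: store L3 := 98  ⟶  MI  (L3)  txn=BusRdX  M[L3]=43
step 28: P1: load  L4  ⟶  SS  (L4)  txn=∅  M[L4]=0
step 29: P1: load  L0  ⟶  SS  (L0)  txn=∅  M[L0]=31
step 30: P1: store L3 := 54  ⟶  IM  (L3)  txn=BusRdX+Flush  M[L3]=98

invalidations = 2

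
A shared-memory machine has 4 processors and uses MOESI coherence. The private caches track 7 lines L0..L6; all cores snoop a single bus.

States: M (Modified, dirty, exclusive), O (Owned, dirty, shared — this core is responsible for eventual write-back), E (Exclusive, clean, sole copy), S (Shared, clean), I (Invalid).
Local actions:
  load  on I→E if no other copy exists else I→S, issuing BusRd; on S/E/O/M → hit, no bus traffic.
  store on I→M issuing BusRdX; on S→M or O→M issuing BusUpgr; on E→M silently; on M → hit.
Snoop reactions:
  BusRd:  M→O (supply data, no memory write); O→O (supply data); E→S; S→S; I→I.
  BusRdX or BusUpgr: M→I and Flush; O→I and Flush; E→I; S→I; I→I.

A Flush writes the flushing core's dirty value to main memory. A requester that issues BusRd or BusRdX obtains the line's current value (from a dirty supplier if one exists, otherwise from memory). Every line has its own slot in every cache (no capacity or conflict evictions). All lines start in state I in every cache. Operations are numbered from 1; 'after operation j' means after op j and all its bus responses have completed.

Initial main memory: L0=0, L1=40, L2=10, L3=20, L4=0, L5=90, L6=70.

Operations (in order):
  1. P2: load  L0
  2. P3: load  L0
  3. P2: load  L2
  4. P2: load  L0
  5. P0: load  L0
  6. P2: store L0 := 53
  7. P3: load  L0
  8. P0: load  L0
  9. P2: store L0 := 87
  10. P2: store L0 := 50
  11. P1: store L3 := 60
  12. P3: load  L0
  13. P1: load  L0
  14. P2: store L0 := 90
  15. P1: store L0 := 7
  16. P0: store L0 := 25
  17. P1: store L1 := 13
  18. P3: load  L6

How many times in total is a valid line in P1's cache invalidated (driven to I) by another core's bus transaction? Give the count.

invalidations = 2

[1] P2: load  L0 | P0:I, P1:I, P2:E(0), P3:I | bus: BusRd
[2] P3: load  L0 | P0:I, P1:I, P2:S(0), P3:S(0) | bus: BusRd
[3] P2: load  L2 | P0:I, P1:I, P2:E(10), P3:I | bus: BusRd
[4] P2: load  L0 | P0:I, P1:I, P2:S(0), P3:S(0) | bus: none
[5] P0: load  L0 | P0:S(0), P1:I, P2:S(0), P3:S(0) | bus: BusRd
[6] P2: store L0 := 53 | P0:I, P1:I, P2:M(53), P3:I | bus: BusUpgr
[7] P3: load  L0 | P0:I, P1:I, P2:O(53), P3:S(53) | bus: BusRd
[8] P0: load  L0 | P0:S(53), P1:I, P2:O(53), P3:S(53) | bus: BusRd
[9] P2: store L0 := 87 | P0:I, P1:I, P2:M(87), P3:I | bus: BusUpgr
[10] P2: store L0 := 50 | P0:I, P1:I, P2:M(50), P3:I | bus: none
[11] P1: store L3 := 60 | P0:I, P1:M(60), P2:I, P3:I | bus: BusRdX
[12] P3: load  L0 | P0:I, P1:I, P2:O(50), P3:S(50) | bus: BusRd
[13] P1: load  L0 | P0:I, P1:S(50), P2:O(50), P3:S(50) | bus: BusRd
[14] P2: store L0 := 90 | P0:I, P1:I, P2:M(90), P3:I | bus: BusUpgr
[15] P1: store L0 := 7 | P0:I, P1:M(7), P2:I, P3:I | bus: BusRdX,Flush
[16] P0: store L0 := 25 | P0:M(25), P1:I, P2:I, P3:I | bus: BusRdX,Flush
[17] P1: store L1 := 13 | P0:I, P1:M(13), P2:I, P3:I | bus: BusRdX
[18] P3: load  L6 | P0:I, P1:I, P2:I, P3:E(70) | bus: BusRd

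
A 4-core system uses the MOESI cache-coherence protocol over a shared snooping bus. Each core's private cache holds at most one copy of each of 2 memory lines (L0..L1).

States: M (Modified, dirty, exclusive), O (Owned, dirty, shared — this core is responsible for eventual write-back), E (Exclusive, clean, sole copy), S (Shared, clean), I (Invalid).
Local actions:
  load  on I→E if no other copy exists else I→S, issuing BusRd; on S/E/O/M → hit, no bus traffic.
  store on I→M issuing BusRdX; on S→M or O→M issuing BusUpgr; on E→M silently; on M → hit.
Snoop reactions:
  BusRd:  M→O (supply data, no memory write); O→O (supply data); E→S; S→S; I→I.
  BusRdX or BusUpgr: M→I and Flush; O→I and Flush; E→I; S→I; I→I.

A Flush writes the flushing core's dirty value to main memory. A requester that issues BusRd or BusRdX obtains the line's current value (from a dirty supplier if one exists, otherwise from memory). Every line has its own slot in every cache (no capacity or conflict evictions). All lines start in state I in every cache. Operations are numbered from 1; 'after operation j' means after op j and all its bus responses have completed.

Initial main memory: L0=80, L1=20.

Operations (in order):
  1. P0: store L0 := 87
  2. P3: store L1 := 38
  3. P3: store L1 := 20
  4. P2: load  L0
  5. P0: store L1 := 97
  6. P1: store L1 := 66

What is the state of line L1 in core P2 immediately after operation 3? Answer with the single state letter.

state = I

  op1 P0: store L0 := 87 → M/I/I/I on L0; bus BusRdX; mem=80
  op2 P3: store L1 := 38 → I/I/I/M on L1; bus BusRdX; mem=20
  op3 P3: store L1 := 20 → I/I/I/M on L1; bus (none); mem=20
  op4 P2: load  L0 → O/I/S/I on L0; bus BusRd; mem=80
  op5 P0: store L1 := 97 → M/I/I/I on L1; bus BusRdX Flush; mem=20
  op6 P1: store L1 := 66 → I/M/I/I on L1; bus BusRdX Flush; mem=97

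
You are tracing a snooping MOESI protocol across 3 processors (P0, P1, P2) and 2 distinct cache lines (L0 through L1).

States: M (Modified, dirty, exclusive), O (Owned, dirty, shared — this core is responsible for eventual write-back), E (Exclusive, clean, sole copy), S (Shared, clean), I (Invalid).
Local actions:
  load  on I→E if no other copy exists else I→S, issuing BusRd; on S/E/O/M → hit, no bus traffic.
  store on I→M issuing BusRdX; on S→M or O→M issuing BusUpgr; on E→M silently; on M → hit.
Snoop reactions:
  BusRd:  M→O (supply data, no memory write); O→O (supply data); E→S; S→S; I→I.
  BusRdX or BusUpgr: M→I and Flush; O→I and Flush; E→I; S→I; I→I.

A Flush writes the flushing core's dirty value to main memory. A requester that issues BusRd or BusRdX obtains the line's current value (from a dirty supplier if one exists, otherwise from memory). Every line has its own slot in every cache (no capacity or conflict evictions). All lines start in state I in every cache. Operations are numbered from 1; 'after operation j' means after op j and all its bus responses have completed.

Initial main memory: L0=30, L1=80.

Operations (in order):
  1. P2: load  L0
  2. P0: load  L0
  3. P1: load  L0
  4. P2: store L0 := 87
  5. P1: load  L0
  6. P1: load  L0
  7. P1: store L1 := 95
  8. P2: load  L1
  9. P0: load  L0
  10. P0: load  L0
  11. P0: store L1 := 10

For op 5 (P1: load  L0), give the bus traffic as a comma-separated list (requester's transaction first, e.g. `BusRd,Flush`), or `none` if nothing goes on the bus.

step 1: P2: load  L0  ⟶  IIE  (L0)  txn=BusRd  M[L0]=30
step 2: P0: load  L0  ⟶  SIS  (L0)  txn=BusRd  M[L0]=30
step 3: P1: load  L0  ⟶  SSS  (L0)  txn=BusRd  M[L0]=30
step 4: P2: store L0 := 87  ⟶  IIM  (L0)  txn=BusUpgr  M[L0]=30
step 5: P1: load  L0  ⟶  ISO  (L0)  txn=BusRd  M[L0]=30
step 6: P1: load  L0  ⟶  ISO  (L0)  txn=∅  M[L0]=30
step 7: P1: store L1 := 95  ⟶  IMI  (L1)  txn=BusRdX  M[L1]=80
step 8: P2: load  L1  ⟶  IOS  (L1)  txn=BusRd  M[L1]=80
step 9: P0: load  L0  ⟶  SSO  (L0)  txn=BusRd  M[L0]=30
step 10: P0: load  L0  ⟶  SSO  (L0)  txn=∅  M[L0]=30
step 11: P0: store L1 := 10  ⟶  MII  (L1)  txn=BusRdX+Flush  M[L1]=95

bus = BusRd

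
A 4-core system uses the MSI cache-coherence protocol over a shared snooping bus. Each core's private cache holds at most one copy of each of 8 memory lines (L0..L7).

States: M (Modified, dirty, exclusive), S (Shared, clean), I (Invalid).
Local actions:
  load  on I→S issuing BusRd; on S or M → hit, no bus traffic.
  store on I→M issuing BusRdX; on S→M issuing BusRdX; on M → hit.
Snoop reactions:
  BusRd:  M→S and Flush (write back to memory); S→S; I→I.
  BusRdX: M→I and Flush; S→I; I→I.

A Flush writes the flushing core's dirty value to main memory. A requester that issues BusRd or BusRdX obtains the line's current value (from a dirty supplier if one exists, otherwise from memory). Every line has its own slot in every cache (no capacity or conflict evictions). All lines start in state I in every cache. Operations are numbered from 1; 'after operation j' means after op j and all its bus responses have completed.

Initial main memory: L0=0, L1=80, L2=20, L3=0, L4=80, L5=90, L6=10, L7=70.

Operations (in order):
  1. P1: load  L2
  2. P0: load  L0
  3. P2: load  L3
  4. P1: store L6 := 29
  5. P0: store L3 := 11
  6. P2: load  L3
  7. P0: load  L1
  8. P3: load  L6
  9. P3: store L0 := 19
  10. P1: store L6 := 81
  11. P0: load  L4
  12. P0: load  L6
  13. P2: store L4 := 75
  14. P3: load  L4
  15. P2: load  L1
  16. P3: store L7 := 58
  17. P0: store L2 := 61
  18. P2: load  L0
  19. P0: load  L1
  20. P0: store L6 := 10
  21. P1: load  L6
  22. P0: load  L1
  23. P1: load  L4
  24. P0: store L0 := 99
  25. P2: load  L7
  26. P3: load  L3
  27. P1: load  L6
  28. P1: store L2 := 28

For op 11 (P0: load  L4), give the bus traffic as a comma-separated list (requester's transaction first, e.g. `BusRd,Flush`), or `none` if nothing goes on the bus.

1. P1: load  L2  bus=[BusRd]  L2: P0=I P1=S P2=I P3=I  mem[L2]=20
2. P0: load  L0  bus=[BusRd]  L0: P0=S P1=I P2=I P3=I  mem[L0]=0
3. P2: load  L3  bus=[BusRd]  L3: P0=I P1=I P2=S P3=I  mem[L3]=0
4. P1: store L6 := 29  bus=[BusRdX]  L6: P0=I P1=M P2=I P3=I  mem[L6]=10
5. P0: store L3 := 11  bus=[BusRdX]  L3: P0=M P1=I P2=I P3=I  mem[L3]=0
6. P2: load  L3  bus=[BusRd,Flush]  L3: P0=S P1=I P2=S P3=I  mem[L3]=11
7. P0: load  L1  bus=[BusRd]  L1: P0=S P1=I P2=I P3=I  mem[L1]=80
8. P3: load  L6  bus=[BusRd,Flush]  L6: P0=I P1=S P2=I P3=S  mem[L6]=29
9. P3: store L0 := 19  bus=[BusRdX]  L0: P0=I P1=I P2=I P3=M  mem[L0]=0
10. P1: store L6 := 81  bus=[BusRdX]  L6: P0=I P1=M P2=I P3=I  mem[L6]=29
11. P0: load  L4  bus=[BusRd]  L4: P0=S P1=I P2=I P3=I  mem[L4]=80
12. P0: load  L6  bus=[BusRd,Flush]  L6: P0=S P1=S P2=I P3=I  mem[L6]=81
13. P2: store L4 := 75  bus=[BusRdX]  L4: P0=I P1=I P2=M P3=I  mem[L4]=80
14. P3: load  L4  bus=[BusRd,Flush]  L4: P0=I P1=I P2=S P3=S  mem[L4]=75
15. P2: load  L1  bus=[BusRd]  L1: P0=S P1=I P2=S P3=I  mem[L1]=80
16. P3: store L7 := 58  bus=[BusRdX]  L7: P0=I P1=I P2=I P3=M  mem[L7]=70
17. P0: store L2 := 61  bus=[BusRdX]  L2: P0=M P1=I P2=I P3=I  mem[L2]=20
18. P2: load  L0  bus=[BusRd,Flush]  L0: P0=I P1=I P2=S P3=S  mem[L0]=19
19. P0: load  L1  bus=[-]  L1: P0=S P1=I P2=S P3=I  mem[L1]=80
20. P0: store L6 := 10  bus=[BusRdX]  L6: P0=M P1=I P2=I P3=I  mem[L6]=81
21. P1: load  L6  bus=[BusRd,Flush]  L6: P0=S P1=S P2=I P3=I  mem[L6]=10
22. P0: load  L1  bus=[-]  L1: P0=S P1=I P2=S P3=I  mem[L1]=80
23. P1: load  L4  bus=[BusRd]  L4: P0=I P1=S P2=S P3=S  mem[L4]=75
24. P0: store L0 := 99  bus=[BusRdX]  L0: P0=M P1=I P2=I P3=I  mem[L0]=19
25. P2: load  L7  bus=[BusRd,Flush]  L7: P0=I P1=I P2=S P3=S  mem[L7]=58
26. P3: load  L3  bus=[BusRd]  L3: P0=S P1=I P2=S P3=S  mem[L3]=11
27. P1: load  L6  bus=[-]  L6: P0=S P1=S P2=I P3=I  mem[L6]=10
28. P1: store L2 := 28  bus=[BusRdX,Flush]  L2: P0=I P1=M P2=I P3=I  mem[L2]=61

bus = BusRd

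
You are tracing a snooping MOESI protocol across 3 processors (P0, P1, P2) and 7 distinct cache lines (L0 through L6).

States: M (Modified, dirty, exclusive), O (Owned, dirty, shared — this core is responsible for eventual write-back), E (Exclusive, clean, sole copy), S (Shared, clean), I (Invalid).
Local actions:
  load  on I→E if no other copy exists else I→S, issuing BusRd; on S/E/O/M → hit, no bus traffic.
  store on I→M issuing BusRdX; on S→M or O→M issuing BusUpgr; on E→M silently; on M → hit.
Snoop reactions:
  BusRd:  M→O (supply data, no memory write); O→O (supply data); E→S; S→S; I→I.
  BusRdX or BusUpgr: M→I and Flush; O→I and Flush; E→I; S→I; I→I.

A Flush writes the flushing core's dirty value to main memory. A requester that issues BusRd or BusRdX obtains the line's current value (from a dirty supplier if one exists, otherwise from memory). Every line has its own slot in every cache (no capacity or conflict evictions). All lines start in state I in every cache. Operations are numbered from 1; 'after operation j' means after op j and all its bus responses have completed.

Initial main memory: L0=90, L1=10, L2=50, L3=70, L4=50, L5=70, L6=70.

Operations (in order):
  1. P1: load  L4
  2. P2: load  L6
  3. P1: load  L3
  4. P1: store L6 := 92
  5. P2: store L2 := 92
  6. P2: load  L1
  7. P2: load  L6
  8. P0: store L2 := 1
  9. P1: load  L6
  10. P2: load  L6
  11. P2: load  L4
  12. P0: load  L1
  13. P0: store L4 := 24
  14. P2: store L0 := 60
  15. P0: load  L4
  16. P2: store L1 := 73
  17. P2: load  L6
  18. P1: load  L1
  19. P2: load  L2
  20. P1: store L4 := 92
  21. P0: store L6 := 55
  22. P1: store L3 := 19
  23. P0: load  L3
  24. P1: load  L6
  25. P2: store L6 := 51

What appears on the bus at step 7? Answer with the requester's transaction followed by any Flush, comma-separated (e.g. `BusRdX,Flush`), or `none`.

bus = BusRd

  op1 P1: load  L4 → I/E/I on L4; bus BusRd; mem=50
  op2 P2: load  L6 → I/I/E on L6; bus BusRd; mem=70
  op3 P1: load  L3 → I/E/I on L3; bus BusRd; mem=70
  op4 P1: store L6 := 92 → I/M/I on L6; bus BusRdX; mem=70
  op5 P2: store L2 := 92 → I/I/M on L2; bus BusRdX; mem=50
  op6 P2: load  L1 → I/I/E on L1; bus BusRd; mem=10
  op7 P2: load  L6 → I/O/S on L6; bus BusRd; mem=70
  op8 P0: store L2 := 1 → M/I/I on L2; bus BusRdX Flush; mem=92
  op9 P1: load  L6 → I/O/S on L6; bus (none); mem=70
  op10 P2: load  L6 → I/O/S on L6; bus (none); mem=70
  op11 P2: load  L4 → I/S/S on L4; bus BusRd; mem=50
  op12 P0: load  L1 → S/I/S on L1; bus BusRd; mem=10
  op13 P0: store L4 := 24 → M/I/I on L4; bus BusRdX; mem=50
  op14 P2: store L0 := 60 → I/I/M on L0; bus BusRdX; mem=90
  op15 P0: load  L4 → M/I/I on L4; bus (none); mem=50
  op16 P2: store L1 := 73 → I/I/M on L1; bus BusUpgr; mem=10
  op17 P2: load  L6 → I/O/S on L6; bus (none); mem=70
  op18 P1: load  L1 → I/S/O on L1; bus BusRd; mem=10
  op19 P2: load  L2 → O/I/S on L2; bus BusRd; mem=92
  op20 P1: store L4 := 92 → I/M/I on L4; bus BusRdX Flush; mem=24
  op21 P0: store L6 := 55 → M/I/I on L6; bus BusRdX Flush; mem=92
  op22 P1: store L3 := 19 → I/M/I on L3; bus (none); mem=70
  op23 P0: load  L3 → S/O/I on L3; bus BusRd; mem=70
  op24 P1: load  L6 → O/S/I on L6; bus BusRd; mem=92
  op25 P2: store L6 := 51 → I/I/M on L6; bus BusRdX Flush; mem=55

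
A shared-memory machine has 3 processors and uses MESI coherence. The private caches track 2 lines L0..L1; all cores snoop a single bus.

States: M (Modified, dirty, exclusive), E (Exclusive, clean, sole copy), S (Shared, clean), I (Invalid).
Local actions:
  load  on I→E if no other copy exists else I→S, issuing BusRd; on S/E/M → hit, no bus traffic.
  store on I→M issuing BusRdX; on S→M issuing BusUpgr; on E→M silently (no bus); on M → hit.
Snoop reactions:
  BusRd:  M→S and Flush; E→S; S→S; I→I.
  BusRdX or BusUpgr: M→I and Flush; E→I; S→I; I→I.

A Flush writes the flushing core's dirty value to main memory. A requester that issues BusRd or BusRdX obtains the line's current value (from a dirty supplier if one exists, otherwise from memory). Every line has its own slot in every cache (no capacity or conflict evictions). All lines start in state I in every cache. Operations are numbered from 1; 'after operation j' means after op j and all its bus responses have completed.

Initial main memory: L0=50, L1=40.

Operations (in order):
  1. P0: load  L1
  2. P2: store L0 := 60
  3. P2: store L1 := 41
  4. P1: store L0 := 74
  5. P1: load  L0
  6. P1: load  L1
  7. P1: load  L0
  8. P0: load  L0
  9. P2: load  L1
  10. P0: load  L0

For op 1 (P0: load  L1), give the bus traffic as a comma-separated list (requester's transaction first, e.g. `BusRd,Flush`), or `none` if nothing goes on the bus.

[1] P0: load  L1 | P0:E(40), P1:I, P2:I | bus: BusRd
[2] P2: store L0 := 60 | P0:I, P1:I, P2:M(60) | bus: BusRdX
[3] P2: store L1 := 41 | P0:I, P1:I, P2:M(41) | bus: BusRdX
[4] P1: store L0 := 74 | P0:I, P1:M(74), P2:I | bus: BusRdX,Flush
[5] P1: load  L0 | P0:I, P1:M(74), P2:I | bus: none
[6] P1: load  L1 | P0:I, P1:S(41), P2:S(41) | bus: BusRd,Flush
[7] P1: load  L0 | P0:I, P1:M(74), P2:I | bus: none
[8] P0: load  L0 | P0:S(74), P1:S(74), P2:I | bus: BusRd,Flush
[9] P2: load  L1 | P0:I, P1:S(41), P2:S(41) | bus: none
[10] P0: load  L0 | P0:S(74), P1:S(74), P2:I | bus: none

bus = BusRd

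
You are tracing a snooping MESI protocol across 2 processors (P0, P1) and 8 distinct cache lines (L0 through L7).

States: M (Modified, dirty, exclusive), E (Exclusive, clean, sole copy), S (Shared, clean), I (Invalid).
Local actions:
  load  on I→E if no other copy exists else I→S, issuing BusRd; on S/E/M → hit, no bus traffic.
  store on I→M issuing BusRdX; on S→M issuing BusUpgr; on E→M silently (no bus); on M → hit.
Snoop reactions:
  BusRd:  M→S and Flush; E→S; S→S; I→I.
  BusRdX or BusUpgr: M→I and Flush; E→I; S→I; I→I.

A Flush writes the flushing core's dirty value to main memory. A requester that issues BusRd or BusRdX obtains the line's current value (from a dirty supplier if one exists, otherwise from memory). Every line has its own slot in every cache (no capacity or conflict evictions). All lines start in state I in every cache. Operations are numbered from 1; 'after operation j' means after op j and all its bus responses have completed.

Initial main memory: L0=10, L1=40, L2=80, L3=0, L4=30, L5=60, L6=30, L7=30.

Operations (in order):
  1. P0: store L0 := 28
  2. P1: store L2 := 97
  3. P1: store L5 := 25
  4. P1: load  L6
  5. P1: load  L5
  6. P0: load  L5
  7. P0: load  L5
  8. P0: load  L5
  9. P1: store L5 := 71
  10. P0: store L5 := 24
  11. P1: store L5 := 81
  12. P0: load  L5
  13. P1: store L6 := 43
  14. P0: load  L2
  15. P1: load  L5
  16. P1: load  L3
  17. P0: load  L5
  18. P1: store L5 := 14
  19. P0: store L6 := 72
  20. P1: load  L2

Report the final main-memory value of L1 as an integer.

[1] P0: store L0 := 28 | P0:M(28), P1:I | bus: BusRdX
[2] P1: store L2 := 97 | P0:I, P1:M(97) | bus: BusRdX
[3] P1: store L5 := 25 | P0:I, P1:M(25) | bus: BusRdX
[4] P1: load  L6 | P0:I, P1:E(30) | bus: BusRd
[5] P1: load  L5 | P0:I, P1:M(25) | bus: none
[6] P0: load  L5 | P0:S(25), P1:S(25) | bus: BusRd,Flush
[7] P0: load  L5 | P0:S(25), P1:S(25) | bus: none
[8] P0: load  L5 | P0:S(25), P1:S(25) | bus: none
[9] P1: store L5 := 71 | P0:I, P1:M(71) | bus: BusUpgr
[10] P0: store L5 := 24 | P0:M(24), P1:I | bus: BusRdX,Flush
[11] P1: store L5 := 81 | P0:I, P1:M(81) | bus: BusRdX,Flush
[12] P0: load  L5 | P0:S(81), P1:S(81) | bus: BusRd,Flush
[13] P1: store L6 := 43 | P0:I, P1:M(43) | bus: none
[14] P0: load  L2 | P0:S(97), P1:S(97) | bus: BusRd,Flush
[15] P1: load  L5 | P0:S(81), P1:S(81) | bus: none
[16] P1: load  L3 | P0:I, P1:E(0) | bus: BusRd
[17] P0: load  L5 | P0:S(81), P1:S(81) | bus: none
[18] P1: store L5 := 14 | P0:I, P1:M(14) | bus: BusUpgr
[19] P0: store L6 := 72 | P0:M(72), P1:I | bus: BusRdX,Flush
[20] P1: load  L2 | P0:S(97), P1:S(97) | bus: none

memory[L1] = 40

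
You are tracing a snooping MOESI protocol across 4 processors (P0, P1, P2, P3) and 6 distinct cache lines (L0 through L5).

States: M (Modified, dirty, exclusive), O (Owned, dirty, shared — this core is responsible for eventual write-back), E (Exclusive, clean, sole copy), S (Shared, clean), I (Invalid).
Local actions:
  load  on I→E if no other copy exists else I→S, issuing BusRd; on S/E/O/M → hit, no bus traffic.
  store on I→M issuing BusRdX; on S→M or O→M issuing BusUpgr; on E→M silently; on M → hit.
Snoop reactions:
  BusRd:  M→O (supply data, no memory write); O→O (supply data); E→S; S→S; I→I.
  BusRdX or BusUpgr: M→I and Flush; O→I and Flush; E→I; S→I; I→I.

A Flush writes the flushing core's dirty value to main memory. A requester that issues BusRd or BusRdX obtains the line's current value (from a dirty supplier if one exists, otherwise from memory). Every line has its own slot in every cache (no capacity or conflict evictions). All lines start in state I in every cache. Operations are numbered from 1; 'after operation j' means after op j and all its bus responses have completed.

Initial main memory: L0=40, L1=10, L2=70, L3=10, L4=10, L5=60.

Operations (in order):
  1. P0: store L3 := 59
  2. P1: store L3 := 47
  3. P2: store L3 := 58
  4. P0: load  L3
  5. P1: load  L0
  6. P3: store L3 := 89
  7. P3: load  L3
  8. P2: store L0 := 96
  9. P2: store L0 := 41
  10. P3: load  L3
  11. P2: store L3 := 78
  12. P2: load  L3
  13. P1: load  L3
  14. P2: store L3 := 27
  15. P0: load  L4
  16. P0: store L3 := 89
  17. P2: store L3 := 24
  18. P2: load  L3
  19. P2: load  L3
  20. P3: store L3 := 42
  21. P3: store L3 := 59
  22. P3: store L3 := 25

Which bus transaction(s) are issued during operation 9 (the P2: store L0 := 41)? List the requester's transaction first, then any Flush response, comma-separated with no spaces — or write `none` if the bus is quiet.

  op1 P0: store L3 := 59 → M/I/I/I on L3; bus BusRdX; mem=10
  op2 P1: store L3 := 47 → I/M/I/I on L3; bus BusRdX Flush; mem=59
  op3 P2: store L3 := 58 → I/I/M/I on L3; bus BusRdX Flush; mem=47
  op4 P0: load  L3 → S/I/O/I on L3; bus BusRd; mem=47
  op5 P1: load  L0 → I/E/I/I on L0; bus BusRd; mem=40
  op6 P3: store L3 := 89 → I/I/I/M on L3; bus BusRdX Flush; mem=58
  op7 P3: load  L3 → I/I/I/M on L3; bus (none); mem=58
  op8 P2: store L0 := 96 → I/I/M/I on L0; bus BusRdX; mem=40
  op9 P2: store L0 := 41 → I/I/M/I on L0; bus (none); mem=40
  op10 P3: load  L3 → I/I/I/M on L3; bus (none); mem=58
  op11 P2: store L3 := 78 → I/I/M/I on L3; bus BusRdX Flush; mem=89
  op12 P2: load  L3 → I/I/M/I on L3; bus (none); mem=89
  op13 P1: load  L3 → I/S/O/I on L3; bus BusRd; mem=89
  op14 P2: store L3 := 27 → I/I/M/I on L3; bus BusUpgr; mem=89
  op15 P0: load  L4 → E/I/I/I on L4; bus BusRd; mem=10
  op16 P0: store L3 := 89 → M/I/I/I on L3; bus BusRdX Flush; mem=27
  op17 P2: store L3 := 24 → I/I/M/I on L3; bus BusRdX Flush; mem=89
  op18 P2: load  L3 → I/I/M/I on L3; bus (none); mem=89
  op19 P2: load  L3 → I/I/M/I on L3; bus (none); mem=89
  op20 P3: store L3 := 42 → I/I/I/M on L3; bus BusRdX Flush; mem=24
  op21 P3: store L3 := 59 → I/I/I/M on L3; bus (none); mem=24
  op22 P3: store L3 := 25 → I/I/I/M on L3; bus (none); mem=24

bus = none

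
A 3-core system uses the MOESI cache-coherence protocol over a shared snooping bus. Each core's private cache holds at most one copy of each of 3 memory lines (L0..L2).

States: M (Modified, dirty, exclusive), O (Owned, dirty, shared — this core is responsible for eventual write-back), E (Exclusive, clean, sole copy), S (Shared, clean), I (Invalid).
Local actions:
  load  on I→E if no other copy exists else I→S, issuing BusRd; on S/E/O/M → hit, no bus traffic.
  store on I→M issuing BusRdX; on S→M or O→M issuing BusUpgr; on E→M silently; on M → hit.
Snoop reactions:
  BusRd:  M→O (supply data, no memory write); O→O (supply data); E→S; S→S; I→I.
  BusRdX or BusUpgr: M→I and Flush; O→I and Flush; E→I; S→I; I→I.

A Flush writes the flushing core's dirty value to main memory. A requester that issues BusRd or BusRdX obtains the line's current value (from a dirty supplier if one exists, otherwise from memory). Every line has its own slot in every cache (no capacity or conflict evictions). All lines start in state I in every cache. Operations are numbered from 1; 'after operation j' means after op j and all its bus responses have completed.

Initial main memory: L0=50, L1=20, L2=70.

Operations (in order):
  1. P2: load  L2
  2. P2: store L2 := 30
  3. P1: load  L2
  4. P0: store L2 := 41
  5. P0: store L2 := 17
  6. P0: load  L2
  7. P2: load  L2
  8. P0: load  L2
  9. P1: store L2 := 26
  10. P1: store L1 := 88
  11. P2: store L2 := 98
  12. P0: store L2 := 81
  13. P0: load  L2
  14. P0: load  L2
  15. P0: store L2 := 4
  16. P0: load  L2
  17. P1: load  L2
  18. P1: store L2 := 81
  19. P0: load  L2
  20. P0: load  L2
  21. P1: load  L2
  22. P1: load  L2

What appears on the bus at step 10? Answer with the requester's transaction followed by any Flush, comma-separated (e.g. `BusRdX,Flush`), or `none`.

step 1: P2: load  L2  ⟶  IIE  (L2)  txn=BusRd  M[L2]=70
step 2: P2: store L2 := 30  ⟶  IIM  (L2)  txn=∅  M[L2]=70
step 3: P1: load  L2  ⟶  ISO  (L2)  txn=BusRd  M[L2]=70
step 4: P0: store L2 := 41  ⟶  MII  (L2)  txn=BusRdX+Flush  M[L2]=30
step 5: P0: store L2 := 17  ⟶  MII  (L2)  txn=∅  M[L2]=30
step 6: P0: load  L2  ⟶  MII  (L2)  txn=∅  M[L2]=30
step 7: P2: load  L2  ⟶  OIS  (L2)  txn=BusRd  M[L2]=30
step 8: P0: load  L2  ⟶  OIS  (L2)  txn=∅  M[L2]=30
step 9: P1: store L2 := 26  ⟶  IMI  (L2)  txn=BusRdX+Flush  M[L2]=17
step 10: P1: store L1 := 88  ⟶  IMI  (L1)  txn=BusRdX  M[L1]=20
step 11: P2: store L2 := 98  ⟶  IIM  (L2)  txn=BusRdX+Flush  M[L2]=26
step 12: P0: store L2 := 81  ⟶  MII  (L2)  txn=BusRdX+Flush  M[L2]=98
step 13: P0: load  L2  ⟶  MII  (L2)  txn=∅  M[L2]=98
step 14: P0: load  L2  ⟶  MII  (L2)  txn=∅  M[L2]=98
step 15: P0: store L2 := 4  ⟶  MII  (L2)  txn=∅  M[L2]=98
step 16: P0: load  L2  ⟶  MII  (L2)  txn=∅  M[L2]=98
step 17: P1: load  L2  ⟶  OSI  (L2)  txn=BusRd  M[L2]=98
step 18: P1: store L2 := 81  ⟶  IMI  (L2)  txn=BusUpgr+Flush  M[L2]=4
step 19: P0: load  L2  ⟶  SOI  (L2)  txn=BusRd  M[L2]=4
step 20: P0: load  L2  ⟶  SOI  (L2)  txn=∅  M[L2]=4
step 21: P1: load  L2  ⟶  SOI  (L2)  txn=∅  M[L2]=4
step 22: P1: load  L2  ⟶  SOI  (L2)  txn=∅  M[L2]=4

bus = BusRdX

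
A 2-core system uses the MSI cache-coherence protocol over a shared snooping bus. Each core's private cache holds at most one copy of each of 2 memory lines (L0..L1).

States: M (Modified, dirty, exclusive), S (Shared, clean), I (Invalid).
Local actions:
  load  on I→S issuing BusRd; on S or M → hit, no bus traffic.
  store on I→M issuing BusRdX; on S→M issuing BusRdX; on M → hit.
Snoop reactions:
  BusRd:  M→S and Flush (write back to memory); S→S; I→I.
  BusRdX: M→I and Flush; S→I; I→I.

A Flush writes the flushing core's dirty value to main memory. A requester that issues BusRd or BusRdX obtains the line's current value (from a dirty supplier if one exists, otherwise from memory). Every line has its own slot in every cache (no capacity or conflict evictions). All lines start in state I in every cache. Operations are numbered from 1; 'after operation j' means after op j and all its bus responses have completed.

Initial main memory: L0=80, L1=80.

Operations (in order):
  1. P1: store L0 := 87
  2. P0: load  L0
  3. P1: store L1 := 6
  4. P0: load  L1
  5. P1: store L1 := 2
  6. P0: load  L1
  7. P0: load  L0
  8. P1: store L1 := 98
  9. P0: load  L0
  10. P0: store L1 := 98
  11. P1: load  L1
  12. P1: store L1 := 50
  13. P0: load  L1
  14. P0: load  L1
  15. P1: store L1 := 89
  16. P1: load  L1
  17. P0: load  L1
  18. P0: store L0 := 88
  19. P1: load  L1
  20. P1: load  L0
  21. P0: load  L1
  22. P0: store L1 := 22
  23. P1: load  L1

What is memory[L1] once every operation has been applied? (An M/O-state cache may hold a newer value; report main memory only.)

memory[L1] = 22

  op1 P1: store L0 := 87 → I/M on L0; bus BusRdX; mem=80
  op2 P0: load  L0 → S/S on L0; bus BusRd Flush; mem=87
  op3 P1: store L1 := 6 → I/M on L1; bus BusRdX; mem=80
  op4 P0: load  L1 → S/S on L1; bus BusRd Flush; mem=6
  op5 P1: store L1 := 2 → I/M on L1; bus BusRdX; mem=6
  op6 P0: load  L1 → S/S on L1; bus BusRd Flush; mem=2
  op7 P0: load  L0 → S/S on L0; bus (none); mem=87
  op8 P1: store L1 := 98 → I/M on L1; bus BusRdX; mem=2
  op9 P0: load  L0 → S/S on L0; bus (none); mem=87
  op10 P0: store L1 := 98 → M/I on L1; bus BusRdX Flush; mem=98
  op11 P1: load  L1 → S/S on L1; bus BusRd Flush; mem=98
  op12 P1: store L1 := 50 → I/M on L1; bus BusRdX; mem=98
  op13 P0: load  L1 → S/S on L1; bus BusRd Flush; mem=50
  op14 P0: load  L1 → S/S on L1; bus (none); mem=50
  op15 P1: store L1 := 89 → I/M on L1; bus BusRdX; mem=50
  op16 P1: load  L1 → I/M on L1; bus (none); mem=50
  op17 P0: load  L1 → S/S on L1; bus BusRd Flush; mem=89
  op18 P0: store L0 := 88 → M/I on L0; bus BusRdX; mem=87
  op19 P1: load  L1 → S/S on L1; bus (none); mem=89
  op20 P1: load  L0 → S/S on L0; bus BusRd Flush; mem=88
  op21 P0: load  L1 → S/S on L1; bus (none); mem=89
  op22 P0: store L1 := 22 → M/I on L1; bus BusRdX; mem=89
  op23 P1: load  L1 → S/S on L1; bus BusRd Flush; mem=22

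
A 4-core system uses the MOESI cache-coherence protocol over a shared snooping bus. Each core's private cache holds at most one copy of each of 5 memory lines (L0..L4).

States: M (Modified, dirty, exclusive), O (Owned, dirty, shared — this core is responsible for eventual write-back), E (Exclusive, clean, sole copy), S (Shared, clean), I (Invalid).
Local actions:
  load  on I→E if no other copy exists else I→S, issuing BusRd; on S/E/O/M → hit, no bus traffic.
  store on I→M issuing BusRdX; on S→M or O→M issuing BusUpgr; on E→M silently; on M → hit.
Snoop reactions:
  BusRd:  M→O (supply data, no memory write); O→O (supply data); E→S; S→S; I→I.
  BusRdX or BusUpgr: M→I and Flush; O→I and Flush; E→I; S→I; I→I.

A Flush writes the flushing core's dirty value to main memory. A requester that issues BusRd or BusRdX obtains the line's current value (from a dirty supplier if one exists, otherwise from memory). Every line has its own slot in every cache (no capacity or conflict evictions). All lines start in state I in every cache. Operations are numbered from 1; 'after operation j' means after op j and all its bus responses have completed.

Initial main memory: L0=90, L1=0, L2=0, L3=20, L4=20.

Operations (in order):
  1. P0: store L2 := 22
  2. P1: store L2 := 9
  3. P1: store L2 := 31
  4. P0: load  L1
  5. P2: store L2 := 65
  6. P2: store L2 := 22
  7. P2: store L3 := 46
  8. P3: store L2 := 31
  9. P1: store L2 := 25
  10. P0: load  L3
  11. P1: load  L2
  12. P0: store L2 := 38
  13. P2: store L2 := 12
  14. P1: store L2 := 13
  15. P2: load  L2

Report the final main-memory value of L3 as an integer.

memory[L3] = 20

1. P0: store L2 := 22  bus=[BusRdX]  L2: P0=M P1=I P2=I P3=I  mem[L2]=0
2. P1: store L2 := 9  bus=[BusRdX,Flush]  L2: P0=I P1=M P2=I P3=I  mem[L2]=22
3. P1: store L2 := 31  bus=[-]  L2: P0=I P1=M P2=I P3=I  mem[L2]=22
4. P0: load  L1  bus=[BusRd]  L1: P0=E P1=I P2=I P3=I  mem[L1]=0
5. P2: store L2 := 65  bus=[BusRdX,Flush]  L2: P0=I P1=I P2=M P3=I  mem[L2]=31
6. P2: store L2 := 22  bus=[-]  L2: P0=I P1=I P2=M P3=I  mem[L2]=31
7. P2: store L3 := 46  bus=[BusRdX]  L3: P0=I P1=I P2=M P3=I  mem[L3]=20
8. P3: store L2 := 31  bus=[BusRdX,Flush]  L2: P0=I P1=I P2=I P3=M  mem[L2]=22
9. P1: store L2 := 25  bus=[BusRdX,Flush]  L2: P0=I P1=M P2=I P3=I  mem[L2]=31
10. P0: load  L3  bus=[BusRd]  L3: P0=S P1=I P2=O P3=I  mem[L3]=20
11. P1: load  L2  bus=[-]  L2: P0=I P1=M P2=I P3=I  mem[L2]=31
12. P0: store L2 := 38  bus=[BusRdX,Flush]  L2: P0=M P1=I P2=I P3=I  mem[L2]=25
13. P2: store L2 := 12  bus=[BusRdX,Flush]  L2: P0=I P1=I P2=M P3=I  mem[L2]=38
14. P1: store L2 := 13  bus=[BusRdX,Flush]  L2: P0=I P1=M P2=I P3=I  mem[L2]=12
15. P2: load  L2  bus=[BusRd]  L2: P0=I P1=O P2=S P3=I  mem[L2]=12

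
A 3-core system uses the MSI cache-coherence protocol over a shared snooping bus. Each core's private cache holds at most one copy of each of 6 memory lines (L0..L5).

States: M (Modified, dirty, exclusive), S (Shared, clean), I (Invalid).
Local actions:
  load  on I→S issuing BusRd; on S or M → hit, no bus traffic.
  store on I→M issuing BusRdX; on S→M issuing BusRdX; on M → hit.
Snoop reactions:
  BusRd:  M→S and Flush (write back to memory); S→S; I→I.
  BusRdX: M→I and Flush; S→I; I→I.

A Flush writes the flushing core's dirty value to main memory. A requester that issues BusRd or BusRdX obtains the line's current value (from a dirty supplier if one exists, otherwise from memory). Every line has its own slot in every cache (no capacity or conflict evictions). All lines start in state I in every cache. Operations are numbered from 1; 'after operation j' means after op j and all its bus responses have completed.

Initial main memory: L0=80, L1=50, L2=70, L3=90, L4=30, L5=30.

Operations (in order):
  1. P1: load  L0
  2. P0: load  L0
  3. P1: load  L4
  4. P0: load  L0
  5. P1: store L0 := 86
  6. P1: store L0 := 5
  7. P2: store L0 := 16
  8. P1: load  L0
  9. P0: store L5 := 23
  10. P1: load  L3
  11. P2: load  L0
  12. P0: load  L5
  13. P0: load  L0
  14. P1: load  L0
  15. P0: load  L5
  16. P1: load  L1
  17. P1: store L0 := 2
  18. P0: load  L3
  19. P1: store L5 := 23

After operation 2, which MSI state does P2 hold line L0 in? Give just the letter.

state = I

step 1: P1: load  L0  ⟶  ISI  (L0)  txn=BusRd  M[L0]=80
step 2: P0: load  L0  ⟶  SSI  (L0)  txn=BusRd  M[L0]=80
step 3: P1: load  L4  ⟶  ISI  (L4)  txn=BusRd  M[L4]=30
step 4: P0: load  L0  ⟶  SSI  (L0)  txn=∅  M[L0]=80
step 5: P1: store L0 := 86  ⟶  IMI  (L0)  txn=BusRdX  M[L0]=80
step 6: P1: store L0 := 5  ⟶  IMI  (L0)  txn=∅  M[L0]=80
step 7: P2: store L0 := 16  ⟶  IIM  (L0)  txn=BusRdX+Flush  M[L0]=5
step 8: P1: load  L0  ⟶  ISS  (L0)  txn=BusRd+Flush  M[L0]=16
step 9: P0: store L5 := 23  ⟶  MII  (L5)  txn=BusRdX  M[L5]=30
step 10: P1: load  L3  ⟶  ISI  (L3)  txn=BusRd  M[L3]=90
step 11: P2: load  L0  ⟶  ISS  (L0)  txn=∅  M[L0]=16
step 12: P0: load  L5  ⟶  MII  (L5)  txn=∅  M[L5]=30
step 13: P0: load  L0  ⟶  SSS  (L0)  txn=BusRd  M[L0]=16
step 14: P1: load  L0  ⟶  SSS  (L0)  txn=∅  M[L0]=16
step 15: P0: load  L5  ⟶  MII  (L5)  txn=∅  M[L5]=30
step 16: P1: load  L1  ⟶  ISI  (L1)  txn=BusRd  M[L1]=50
step 17: P1: store L0 := 2  ⟶  IMI  (L0)  txn=BusRdX  M[L0]=16
step 18: P0: load  L3  ⟶  SSI  (L3)  txn=BusRd  M[L3]=90
step 19: P1: store L5 := 23  ⟶  IMI  (L5)  txn=BusRdX+Flush  M[L5]=23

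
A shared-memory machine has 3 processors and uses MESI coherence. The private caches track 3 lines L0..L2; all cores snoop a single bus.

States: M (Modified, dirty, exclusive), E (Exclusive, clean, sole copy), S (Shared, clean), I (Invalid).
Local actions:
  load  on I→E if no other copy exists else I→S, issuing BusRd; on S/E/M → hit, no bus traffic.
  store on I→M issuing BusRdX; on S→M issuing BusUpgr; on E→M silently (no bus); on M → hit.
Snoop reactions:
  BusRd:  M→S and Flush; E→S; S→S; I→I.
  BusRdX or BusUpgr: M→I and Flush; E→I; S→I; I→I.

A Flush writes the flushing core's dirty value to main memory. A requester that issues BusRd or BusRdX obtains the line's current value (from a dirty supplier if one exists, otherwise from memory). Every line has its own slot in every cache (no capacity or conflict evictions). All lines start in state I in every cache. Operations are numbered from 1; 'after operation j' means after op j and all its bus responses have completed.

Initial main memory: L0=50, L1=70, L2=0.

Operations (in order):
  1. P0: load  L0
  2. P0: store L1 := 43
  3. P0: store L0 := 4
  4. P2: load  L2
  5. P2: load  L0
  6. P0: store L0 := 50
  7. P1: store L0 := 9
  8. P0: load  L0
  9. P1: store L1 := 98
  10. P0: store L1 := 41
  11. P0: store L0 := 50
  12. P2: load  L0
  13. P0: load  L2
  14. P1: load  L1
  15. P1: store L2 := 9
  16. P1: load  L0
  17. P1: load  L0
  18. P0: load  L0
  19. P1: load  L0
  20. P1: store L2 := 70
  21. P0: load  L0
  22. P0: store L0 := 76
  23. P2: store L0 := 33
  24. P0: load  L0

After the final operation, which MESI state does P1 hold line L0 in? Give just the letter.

step 1: P0: load  L0  ⟶  EII  (L0)  txn=BusRd  M[L0]=50
step 2: P0: store L1 := 43  ⟶  MII  (L1)  txn=BusRdX  M[L1]=70
step 3: P0: store L0 := 4  ⟶  MII  (L0)  txn=∅  M[L0]=50
step 4: P2: load  L2  ⟶  IIE  (L2)  txn=BusRd  M[L2]=0
step 5: P2: load  L0  ⟶  SIS  (L0)  txn=BusRd+Flush  M[L0]=4
step 6: P0: store L0 := 50  ⟶  MII  (L0)  txn=BusUpgr  M[L0]=4
step 7: P1: store L0 := 9  ⟶  IMI  (L0)  txn=BusRdX+Flush  M[L0]=50
step 8: P0: load  L0  ⟶  SSI  (L0)  txn=BusRd+Flush  M[L0]=9
step 9: P1: store L1 := 98  ⟶  IMI  (L1)  txn=BusRdX+Flush  M[L1]=43
step 10: P0: store L1 := 41  ⟶  MII  (L1)  txn=BusRdX+Flush  M[L1]=98
step 11: P0: store L0 := 50  ⟶  MII  (L0)  txn=BusUpgr  M[L0]=9
step 12: P2: load  L0  ⟶  SIS  (L0)  txn=BusRd+Flush  M[L0]=50
step 13: P0: load  L2  ⟶  SIS  (L2)  txn=BusRd  M[L2]=0
step 14: P1: load  L1  ⟶  SSI  (L1)  txn=BusRd+Flush  M[L1]=41
step 15: P1: store L2 := 9  ⟶  IMI  (L2)  txn=BusRdX  M[L2]=0
step 16: P1: load  L0  ⟶  SSS  (L0)  txn=BusRd  M[L0]=50
step 17: P1: load  L0  ⟶  SSS  (L0)  txn=∅  M[L0]=50
step 18: P0: load  L0  ⟶  SSS  (L0)  txn=∅  M[L0]=50
step 19: P1: load  L0  ⟶  SSS  (L0)  txn=∅  M[L0]=50
step 20: P1: store L2 := 70  ⟶  IMI  (L2)  txn=∅  M[L2]=0
step 21: P0: load  L0  ⟶  SSS  (L0)  txn=∅  M[L0]=50
step 22: P0: store L0 := 76  ⟶  MII  (L0)  txn=BusUpgr  M[L0]=50
step 23: P2: store L0 := 33  ⟶  IIM  (L0)  txn=BusRdX+Flush  M[L0]=76
step 24: P0: load  L0  ⟶  SIS  (L0)  txn=BusRd+Flush  M[L0]=33

state = I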